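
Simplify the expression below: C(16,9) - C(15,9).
6,435

Explanation: C(16,9) - C(15,9) = C(15,8) = 6,435.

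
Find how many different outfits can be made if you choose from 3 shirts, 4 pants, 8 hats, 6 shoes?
576

Reasoning: By the multiplication principle: 3 × 4 × 8 × 6 = 576.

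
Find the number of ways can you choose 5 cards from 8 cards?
56

Working:
C(8,5) = 8! / (5! × (8-5)!)
         = 8! / (5! × 3!)
         = 56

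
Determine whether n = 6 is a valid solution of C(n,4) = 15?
C(6,4) = 6·5·4·3/4! = 360/24 = 15, which equals 15.

Answer: Yes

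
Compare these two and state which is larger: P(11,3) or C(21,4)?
C(21,4)

Explanation: P(11,3)=990, C(21,4)=5,985.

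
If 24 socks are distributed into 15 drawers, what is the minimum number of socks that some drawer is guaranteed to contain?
2

Solution: Pigeonhole: ⌈24/15⌉ = 2.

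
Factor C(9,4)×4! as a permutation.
C(9,4)×4! = [9!/(4!(5)!)]×4! = 9!/(5)! = P(9,4) = 3,024.

Answer: P(9,4)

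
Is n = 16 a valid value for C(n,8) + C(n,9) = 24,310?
Yes
C(16,8) + C(16,9) = 12,870 + 11,440 = 24,310, which equals 24,310.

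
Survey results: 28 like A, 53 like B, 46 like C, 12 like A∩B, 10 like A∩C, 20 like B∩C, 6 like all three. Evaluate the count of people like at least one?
|A∪B∪C| = 28+53+46-12-10-20+6 = 91.
Final answer: 91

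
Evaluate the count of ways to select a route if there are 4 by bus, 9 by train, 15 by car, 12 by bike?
40

Explanation: By the addition principle: 4 + 9 + 15 + 12 = 40.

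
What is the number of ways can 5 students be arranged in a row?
Arrangements of 5 distinct objects: 5! = 120.

Answer: 120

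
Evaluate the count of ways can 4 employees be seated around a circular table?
6

Explanation: Circular arrangements: (4-1)! = 6.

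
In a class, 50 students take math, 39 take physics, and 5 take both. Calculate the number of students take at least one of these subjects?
|A∪B| = |A|+|B|-|A∩B| = 50+39-5 = 84.

Answer: 84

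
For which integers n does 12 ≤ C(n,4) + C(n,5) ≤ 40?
6

Working:
C(5,4)+C(5,5)=6; C(6,4)+C(6,5)=21; C(7,4)+C(7,5)=56. So valid n = 6.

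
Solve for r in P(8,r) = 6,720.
5

Working:
P(8,r) = 8·7·…·(8−r+1), a product of r factors. Multiplying down from 8: 8 = 8; 8·7 = 56; 8·7·6 = 336; 8·7·6·5 = 1,680; 8·7·6·5·4 = 6,720 ✓ (5 factors). So r = 5.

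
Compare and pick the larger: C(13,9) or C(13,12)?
C(13,9)

Explanation: C(13,9)=715, C(13,12)=13.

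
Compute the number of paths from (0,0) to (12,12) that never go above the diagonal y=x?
Counted by the Catalan number C_12: C_12 = C(24,12)/(12+1) = 2,704,156/13 = 208,012.
Final answer: 208,012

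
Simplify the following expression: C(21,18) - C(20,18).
1,140

Solution: C(21,18) - C(20,18) = C(20,17) = 1,140.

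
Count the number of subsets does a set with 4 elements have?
Each element can be included or excluded: 2^4 = 16.

Answer: 16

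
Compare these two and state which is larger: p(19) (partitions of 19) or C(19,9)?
C(19,9)

Reasoning: Pentagonal recurrence p(n) = p(n−1) + p(n−2) − p(n−5) − p(n−7) + …: p(19) = p(18) + p(17) − p(14) − p(12) + p(7) + p(4) = 385 + 297 − 135 − 77 + 15 + 5 = 490; C(19,9) = 92,378.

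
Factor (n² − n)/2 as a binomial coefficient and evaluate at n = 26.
(n² − n)/2 = n(n−1)/2 = C(n,2). At n = 26: C(26,2) = 325.
Final answer: C(n,2); C(26,2) = 325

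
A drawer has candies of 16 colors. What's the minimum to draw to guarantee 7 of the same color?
97

Solution: Worst case: 6 of each = 96. One more: 97.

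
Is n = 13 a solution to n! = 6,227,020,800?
Yes

Explanation: 13! = 13·12! = 13·479,001,600 = 6,227,020,800, which equals 6,227,020,800.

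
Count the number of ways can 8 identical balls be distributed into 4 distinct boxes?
165

C(8+4-1, 4-1) = C(11, 3) = 165.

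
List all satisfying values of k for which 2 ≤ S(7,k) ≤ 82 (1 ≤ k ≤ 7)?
2, 6

Working:
S(7,1)=1; S(7,2)=63; S(7,3)=301; S(7,4)=350; S(7,5)=140; S(7,6)=21; S(7,7)=1. So valid k = 2, 6.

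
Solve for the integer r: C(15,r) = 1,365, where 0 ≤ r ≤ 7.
4

Solution: C(15,r) is increasing for 0 ≤ r ≤ 7. Stepping up (C(15,r+1) = C(15,r)·(15−r)/(r+1)): C(15,1) = 15, C(15,2) = 105, C(15,3) = 455, C(15,4) = 1,365 ✓. So r = 4.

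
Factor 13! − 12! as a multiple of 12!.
12 × 12! = 5,748,019,200

Reasoning: 13! − 12! = 13·12! − 12! = (13 − 1)·12! = 12 × 12! = 5,748,019,200.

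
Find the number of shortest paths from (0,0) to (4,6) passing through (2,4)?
90

Working:
To (2,4): C(6,2)=15. From there: C(4,2)=6. Total: 90.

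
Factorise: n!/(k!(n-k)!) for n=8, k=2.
C(8,2) = 28

Solution: This is the binomial coefficient C(8,2) = 28.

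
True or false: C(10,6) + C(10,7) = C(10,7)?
False

Reasoning: Pascal's identity gives C(11,7) = 330, whereas C(10,7) = 120.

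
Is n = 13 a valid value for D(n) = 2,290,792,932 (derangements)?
Yes

Working:
D(13) = (13-1)·[D(12) + D(11)] = 12·[176,214,841 + 14,684,570] = 2,290,792,932, which equals 2,290,792,932.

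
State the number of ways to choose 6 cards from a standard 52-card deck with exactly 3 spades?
2,613,754

13 spades and 39 non-spades: C(13,3) × C(39,3) = 286 × 9139 = 2,613,754.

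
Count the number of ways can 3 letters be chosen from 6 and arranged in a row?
P(6,3) = 6!/(6-3)! = 120.

Answer: 120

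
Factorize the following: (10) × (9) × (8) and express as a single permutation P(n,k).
P(10,3) = 10!/(7)!

Working:
Product of 3 consecutive descending integers starting at 10: P(10,3) = 10!/7! = 720.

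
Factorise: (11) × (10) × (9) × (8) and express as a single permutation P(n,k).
P(11,4) = 11!/(7)!

Product of 4 consecutive descending integers starting at 11: P(11,4) = 11!/7! = 7,920.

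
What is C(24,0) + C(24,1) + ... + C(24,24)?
16,777,216

Solution: Sum of binomial coefficients = 2^24 = 16,777,216.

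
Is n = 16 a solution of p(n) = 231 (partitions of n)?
Yes

Pentagonal recurrence p(n) = p(n−1) + p(n−2) − p(n−5) − p(n−7) + …: p(16) = p(15) + p(14) − p(11) − p(9) + p(4) + p(1) = 176 + 135 − 56 − 30 + 5 + 1 = 231, which equals 231.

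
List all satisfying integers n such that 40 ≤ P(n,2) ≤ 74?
7, 8, 9

Working:
P(6,2)=30; P(7,2)=42; P(8,2)=56; P(9,2)=72; P(10,2)=90. So valid n = 7, 8, 9.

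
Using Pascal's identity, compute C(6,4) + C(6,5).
C(6,4) + C(6,5) = C(7,5) = 21.
Final answer: 21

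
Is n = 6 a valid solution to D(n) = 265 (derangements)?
Yes
D(6) = (6-1)·[D(5) + D(4)] = 5·[44 + 9] = 265, which equals 265.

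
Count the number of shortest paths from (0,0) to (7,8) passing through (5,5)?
To (5,5): C(10,5)=252. From there: C(5,2)=10. Total: 2,520.
Final answer: 2,520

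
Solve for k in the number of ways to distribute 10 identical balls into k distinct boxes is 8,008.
7

Stars and bars: the count is C(10+k−1, k−1), increasing in k. k=5: C(14,4) = 1,001, k=6: C(15,5) = 3,003, k=7: C(16,6) = 8,008 ✓. So k = 7.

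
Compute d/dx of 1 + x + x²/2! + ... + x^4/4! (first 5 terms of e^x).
1 + x + x²/2! + ... + x^3/3!

Explanation: Differentiating term by term gives the first 4 terms of e^x.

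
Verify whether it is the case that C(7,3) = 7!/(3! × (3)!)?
False

Reasoning: The correct denominator is 3!×4!, giving C(7,3) = 35; the stated RHS is 7!/(3!×3!) = 140 ≠ 35, so the statement does not hold.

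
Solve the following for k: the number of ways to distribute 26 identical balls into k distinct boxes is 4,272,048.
8
Stars and bars: the count is C(26+k−1, k−1), increasing in k. k=6: C(31,5) = 169,911, k=7: C(32,6) = 906,192, k=8: C(33,7) = 4,272,048 ✓. So k = 8.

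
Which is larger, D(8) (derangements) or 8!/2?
D(8) = (8-1)·[D(7) + D(6)] = 7·[1,854 + 265] = 14,833; 8!/2 = 40,320/2 = 20,160.

Answer: 8!/2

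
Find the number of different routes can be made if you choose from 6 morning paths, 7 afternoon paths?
42

Reasoning: By the multiplication principle: 6 × 7 = 42.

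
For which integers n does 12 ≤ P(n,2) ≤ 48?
P(3,2)=6; P(4,2)=12; P(5,2)=20; P(6,2)=30; P(7,2)=42; P(8,2)=56. So valid n = 4, 5, 6, 7.

Answer: 4, 5, 6, 7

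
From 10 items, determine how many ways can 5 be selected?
252

C(10,5) = 10! / (5! × (10-5)!)
         = 10! / (5! × 5!)
         = 252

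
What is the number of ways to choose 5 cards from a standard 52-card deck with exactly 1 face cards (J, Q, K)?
1,096,680

12 face cards and 40 non-face cards: C(12,1) × C(40,4) = 12 × 91,390 = 1,096,680.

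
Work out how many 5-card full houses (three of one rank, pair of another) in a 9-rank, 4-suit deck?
1,728

Solution: Triple rank: 9. Triple suits: C(4,3)=4. Pair rank: 8. Pair suits: C(4,2)=6. Total: 1,728.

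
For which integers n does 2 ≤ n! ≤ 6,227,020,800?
2, 3, 4, 5, 6, 7, 8, 9, 10, 11, 12, 13

n! is strictly increasing; 2! = 2 and 13! = 6,227,020,800, so valid n = 2, 3, 4, 5, 6, 7, 8, 9, 10, 11, 12, 13.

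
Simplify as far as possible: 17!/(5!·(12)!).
This is C(17,5) = 6,188.
Final answer: 6,188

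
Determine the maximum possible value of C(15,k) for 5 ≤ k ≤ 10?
6,435

Working:
C(15,k) is maximised at the centre of the row: C(15,7) = 6,435.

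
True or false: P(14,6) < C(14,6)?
P(14,6) = 2,162,160 and C(14,6) = 3,003; P(n,r) = r! × C(n,r) so P > C whenever r ≥ 2.

Answer: False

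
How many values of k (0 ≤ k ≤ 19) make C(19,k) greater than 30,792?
6

Reasoning: Row 19 is unimodal and symmetric about k=19/2. C(19,6)=27,132 ≤ 30,792; C(19,7)=50,388 > 30,792; by symmetry C(19,k) > 30,792 for k = 7..12. That's 12 - 7 + 1 = 6 values.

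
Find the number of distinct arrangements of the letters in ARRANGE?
1,260

Solution: Word has 7 letters (A=2, R=2, N=1, G=1, E=1). Arrangements: 7!/Π(k!) = 1,260.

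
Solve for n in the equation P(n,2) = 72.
9
P(n,2) = n(n−1) is increasing in n; n(n−1) ≈ (n−0.5)^2 = 72 gives n ≈ 9.0. Check: P(7,2) = 42, P(8,2) = 56, P(9,2) = 72 ✓. So n = 9.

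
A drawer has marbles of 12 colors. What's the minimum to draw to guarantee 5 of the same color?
49

Working:
Worst case: 4 of each = 48. One more: 49.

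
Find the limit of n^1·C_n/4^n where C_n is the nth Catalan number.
0

Explanation: C_n ~ 4^n/(n^(3/2)√π), so n^1·C_n/4^n ~ n^(1 − 3/2)/√π → 0.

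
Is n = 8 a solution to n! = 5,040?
No
8! = 8·7! = 8·5,040 = 40,320, which does not equal 5,040.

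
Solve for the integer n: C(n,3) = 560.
16

Reasoning: C(n,3) = n(n−1)(n−2)/3! is increasing in n, and n(n−1)(n−2) = 3!·560 = 3,360 ≈ (n−1)^3 gives n ≈ 16.0. Check: C(14,3) = 364, C(15,3) = 455, C(16,3) = 560 ✓. So n = 16.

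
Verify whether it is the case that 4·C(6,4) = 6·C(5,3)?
Absorption identity k·C(n,k) = n·C(n-1,k-1). LHS = 4·15 = 60; RHS = 6·10 = 60.

Answer: True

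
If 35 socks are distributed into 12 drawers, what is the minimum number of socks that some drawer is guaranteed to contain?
3

Reasoning: Pigeonhole: ⌈35/12⌉ = 3.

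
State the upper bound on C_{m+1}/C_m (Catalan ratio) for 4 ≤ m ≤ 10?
C_{m+1}/C_m = 2(2m+1)/(m+2), which increases with m. Maximum at m = 10: 2·21/12 = 7/2.

Answer: 7/2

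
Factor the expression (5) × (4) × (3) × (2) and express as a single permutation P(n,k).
P(5,4) = 5!/(1)!

Reasoning: Product of 4 consecutive descending integers starting at 5: P(5,4) = 5!/1! = 120.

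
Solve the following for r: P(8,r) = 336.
3
P(8,r) = 8·7·…·(8−r+1), a product of r factors. Multiplying down from 8: 8 = 8; 8·7 = 56; 8·7·6 = 336 ✓ (3 factors). So r = 3.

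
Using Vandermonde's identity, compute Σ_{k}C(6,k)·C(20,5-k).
= C(6+20,5) = C(26,5) = 65,780.
Final answer: 65,780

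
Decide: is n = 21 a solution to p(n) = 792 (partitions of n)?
Yes

Solution: Pentagonal recurrence p(n) = p(n−1) + p(n−2) − p(n−5) − p(n−7) + …: p(21) = p(20) + p(19) − p(16) − p(14) + p(9) + p(6) = 627 + 490 − 231 − 135 + 30 + 11 = 792, which equals 792.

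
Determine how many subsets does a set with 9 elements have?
512

Reasoning: Each element can be included or excluded: 2^9 = 512.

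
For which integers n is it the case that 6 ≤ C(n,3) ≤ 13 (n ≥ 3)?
5

Explanation: C(4,3)=4; C(5,3)=10; C(6,3)=20. So valid n = 5.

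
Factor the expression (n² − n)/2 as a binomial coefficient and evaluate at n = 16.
C(n,2); C(16,2) = 120

Working:
(n² − n)/2 = n(n−1)/2 = C(n,2). At n = 16: C(16,2) = 120.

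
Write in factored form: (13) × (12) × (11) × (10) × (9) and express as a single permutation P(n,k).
P(13,5) = 13!/(8)!

Product of 5 consecutive descending integers starting at 13: P(13,5) = 13!/8! = 154,440.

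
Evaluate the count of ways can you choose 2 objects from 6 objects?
15
C(6,2) = 6! / (2! × (6-2)!)
         = 6! / (2! × 4!)
         = 15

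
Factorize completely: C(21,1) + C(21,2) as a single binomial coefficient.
C(22,2)

By Pascal's identity: C(21,1) + C(21,2) = C(22,2) = 231.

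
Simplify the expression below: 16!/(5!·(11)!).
4,368

This is C(16,5) = 4,368.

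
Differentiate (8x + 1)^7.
56(8x + 1)^6

Reasoning: Chain rule: 7(8x+1)^{6} × 8 = 56(8x+1)^{6}.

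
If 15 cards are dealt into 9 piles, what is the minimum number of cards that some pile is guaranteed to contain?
Pigeonhole: ⌈15/9⌉ = 2.
Final answer: 2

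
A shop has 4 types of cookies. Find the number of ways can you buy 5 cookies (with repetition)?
56
Stars and bars: C(5+4-1, 5) = C(8, 5) = 56.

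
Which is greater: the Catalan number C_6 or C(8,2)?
C_6

Solution: C_6 = C(12,6)/(6+1) = 924/7 = 132; C(8,2) = 28.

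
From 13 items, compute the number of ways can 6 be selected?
C(13,6) = 13! / (6! × (13-6)!)
         = 13! / (6! × 7!)
         = 1,716

Answer: 1,716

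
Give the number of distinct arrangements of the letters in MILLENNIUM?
226,800
Word has 10 letters (M=2, I=2, L=2, E=1, N=2, U=1). Arrangements: 10!/Π(k!) = 226,800.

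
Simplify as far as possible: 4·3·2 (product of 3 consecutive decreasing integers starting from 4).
This is P(4,3) = 4!/(1)! = 24.
Final answer: 24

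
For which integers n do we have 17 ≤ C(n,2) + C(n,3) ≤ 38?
C(4,2)+C(4,3)=10; C(5,2)+C(5,3)=20; C(6,2)+C(6,3)=35; C(7,2)+C(7,3)=56. So valid n = 5, 6.

Answer: 5, 6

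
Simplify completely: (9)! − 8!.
322,560

Solution: (9)! − 8! = (9)·8! − 8! = (9−1)·8! = 8·8! = 322,560.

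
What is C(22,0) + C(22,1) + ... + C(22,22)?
4,194,304
Sum of binomial coefficients = 2^22 = 4,194,304.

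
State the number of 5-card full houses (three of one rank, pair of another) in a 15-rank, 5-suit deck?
21,000

Working:
Triple rank: 15. Triple suits: C(5,3)=10. Pair rank: 14. Pair suits: C(5,2)=10. Total: 21,000.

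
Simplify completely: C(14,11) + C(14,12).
By Pascal's identity: C(15,12) = 455.

Answer: 455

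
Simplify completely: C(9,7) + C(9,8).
45
By Pascal's identity: C(10,8) = 45.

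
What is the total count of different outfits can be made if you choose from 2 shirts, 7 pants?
14
By the multiplication principle: 2 × 7 = 14.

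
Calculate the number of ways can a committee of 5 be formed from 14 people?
2,002

Explanation: C(14,5) = 14! / (5! × (14-5)!)
         = 14! / (5! × 9!)
         = 2,002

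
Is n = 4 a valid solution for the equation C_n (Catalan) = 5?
No

Solution: C_4 = C(8,4)/(4+1) = 70/5 = 14, which does not equal 5.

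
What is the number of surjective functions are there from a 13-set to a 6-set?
6,711,344,640

Working:
Onto functions = 6! × S(13,6)
First compute S(13,6) via recurrence:
Using the Stirling recurrence: S(n,k) = k·S(n-1,k) + S(n-1,k-1)
S(13,6) = 6·S(12,6) + S(12,5)
         = 6·1323652 + 1379400
         = 7941912 + 1379400
         = 9,321,312
Then: 720 × 9321312 = 6,711,344,640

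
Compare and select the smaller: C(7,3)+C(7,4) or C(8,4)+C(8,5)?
C(7,3)+C(7,4)

First=70, Second=126.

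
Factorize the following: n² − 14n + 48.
(n − 6)(n − 8)
Seek roots whose sum is 14 and product is 48: (6, 8). So n² − 14n + 48 = (n − 6)(n − 8).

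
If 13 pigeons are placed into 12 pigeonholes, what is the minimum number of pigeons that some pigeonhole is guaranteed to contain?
Pigeonhole: ⌈13/12⌉ = 2.

Answer: 2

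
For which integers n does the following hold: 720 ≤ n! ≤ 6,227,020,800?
6, 7, 8, 9, 10, 11, 12, 13

Working:
n! is strictly increasing; 6! = 720 and 13! = 6,227,020,800, so valid n = 6, 7, 8, 9, 10, 11, 12, 13.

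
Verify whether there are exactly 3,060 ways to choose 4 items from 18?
C(18,4) = 3,060.

Answer: True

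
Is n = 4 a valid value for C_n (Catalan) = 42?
No

Working:
C_4 = C(8,4)/(4+1) = 70/5 = 14, which does not equal 42.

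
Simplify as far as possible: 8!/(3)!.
This equals 8×7×...×4 = 6,720.

Answer: 6,720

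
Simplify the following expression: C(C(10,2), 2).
990

C(10,2) = 45, then C(45, 2) = 990.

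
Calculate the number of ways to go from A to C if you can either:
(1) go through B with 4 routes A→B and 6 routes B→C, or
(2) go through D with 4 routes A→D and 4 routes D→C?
Route via B: 4×6=24. Route via D: 4×4=16. Total: 40.
Final answer: 40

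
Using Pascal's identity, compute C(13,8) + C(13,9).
2,002

Working:
C(13,8) + C(13,9) = C(14,9) = 2,002.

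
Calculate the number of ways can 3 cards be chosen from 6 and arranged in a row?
120
P(6,3) = 6!/(6-3)! = 120.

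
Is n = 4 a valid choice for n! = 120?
4! = 4·3! = 4·6 = 24, which does not equal 120.

Answer: No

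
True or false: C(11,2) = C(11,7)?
C(11,2) = 55 but C(11,7) = 330; symmetry gives C(11,2) = C(11,9), not C(11,7).
Final answer: False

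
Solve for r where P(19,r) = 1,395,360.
5

Reasoning: P(19,r) = 19·18·…·(19−r+1), a product of r factors. Multiplying down from 19: 19 = 19; 19·18 = 342; 19·18·17 = 5,814; 19·18·17·16 = 93,024; 19·18·17·16·15 = 1,395,360 ✓ (5 factors). So r = 5.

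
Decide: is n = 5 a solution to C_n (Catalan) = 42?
Yes

Reasoning: C_5 = C(10,5)/(5+1) = 252/6 = 42, which equals 42.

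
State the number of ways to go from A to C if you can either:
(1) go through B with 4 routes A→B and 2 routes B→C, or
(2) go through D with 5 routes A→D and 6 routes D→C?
Route via B: 4×2=8. Route via D: 5×6=30. Total: 38.
Final answer: 38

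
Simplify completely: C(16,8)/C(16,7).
9/8

Solution: C(n,k+1)/C(n,k) = (n−k)/(k+1). Here (16−7)/(7+1) = 9/8 = 9/8.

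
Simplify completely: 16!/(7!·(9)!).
This is C(16,7) = 11,440.

Answer: 11,440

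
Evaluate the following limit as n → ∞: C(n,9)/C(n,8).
∞

Explanation: C(n,9)/C(n,8) = (n-8)/9 → ∞ as n → ∞.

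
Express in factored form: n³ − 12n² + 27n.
n³ − 12n² + 27n = n(n² − 12n + 27) = n(n − 3)(n − 9).

Answer: n(n − 3)(n − 9)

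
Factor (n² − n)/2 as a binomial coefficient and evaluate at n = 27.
C(n,2); C(27,2) = 351

Solution: (n² − n)/2 = n(n−1)/2 = C(n,2). At n = 27: C(27,2) = 351.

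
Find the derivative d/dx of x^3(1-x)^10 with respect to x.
3x^2(1-x)^10 - 10x^3(1-x)^9

Explanation: Product rule: 3x^{2}(1-x)^{10} + x^3·(-10)(1-x)^{9}.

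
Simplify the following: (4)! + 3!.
(4)! + 3! = (4)·3! + 3! = (4+1)·3! = 5·3! = 30.
Final answer: 30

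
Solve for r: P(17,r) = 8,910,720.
6

Reasoning: P(17,r) = 17·16·…·(17−r+1), a product of r factors. Multiplying down from 17: 17 = 17; 17·16 = 272; 17·16·15 = 4,080; 17·16·15·14 = 57,120; 17·16·15·14·13 = 742,560; 17·16·15·14·13·12 = 8,910,720 ✓ (6 factors). So r = 6.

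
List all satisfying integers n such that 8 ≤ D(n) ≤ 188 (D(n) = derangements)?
4, 5

Using D(n) = (n−1)[D(n−1) + D(n−2)] with D(1)=0, D(2)=1: D(3)=2; D(4)=9; D(5)=44; D(6)=265. So valid n = 4, 5.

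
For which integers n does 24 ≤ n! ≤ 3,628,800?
4, 5, 6, 7, 8, 9, 10

Solution: n! is strictly increasing; 4! = 24 and 10! = 3,628,800, so valid n = 4, 5, 6, 7, 8, 9, 10.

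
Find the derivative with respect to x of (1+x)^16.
16(1+x)^15

Using the power rule: d/dx (1+x)^16 = 16(1+x)^{15}.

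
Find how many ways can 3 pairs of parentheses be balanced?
Using the Catalan number formula: C_n = C(2n, n) / (n+1)
C_3 = C(6, 3) / (3+1)
     = 20 / 4
     = 5

Answer: 5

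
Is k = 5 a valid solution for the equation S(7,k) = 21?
No
S(7,5) = 5·S(6,5) + S(6,4) = 5·15 + 65 = 140, which does not equal 21.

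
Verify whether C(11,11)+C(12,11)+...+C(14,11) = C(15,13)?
False

Working:
Hockey stick identity gives Σ = C(15,12) = 455; RHS C(15,13) = 105.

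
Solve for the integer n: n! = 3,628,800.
n! is strictly increasing. 8! = 40,320, 9! = 362,880, 10! = 3,628,800 ✓. So n = 10.

Answer: 10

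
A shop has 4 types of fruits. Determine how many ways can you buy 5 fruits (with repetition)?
56

Reasoning: Stars and bars: C(5+4-1, 5) = C(8, 5) = 56.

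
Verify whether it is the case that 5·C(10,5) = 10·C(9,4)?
Absorption identity k·C(n,k) = n·C(n-1,k-1). LHS = 5·252 = 1,260; RHS = 10·126 = 1,260.

Answer: True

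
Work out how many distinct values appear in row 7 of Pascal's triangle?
4

Explanation: Row 7 has entries C(7,0)..C(7,7); by symmetry C(7,k)=C(7,7-k), giving 4 distinct values.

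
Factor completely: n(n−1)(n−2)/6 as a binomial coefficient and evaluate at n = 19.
n(n−1)(n−2)/6 = n!/(3!(n−3)!) = C(n,3). At n = 19: C(19,3) = 969.
Final answer: C(n,3); C(19,3) = 969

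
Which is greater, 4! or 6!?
4!=24, 6!=720. 6! > 4!.

Answer: 6!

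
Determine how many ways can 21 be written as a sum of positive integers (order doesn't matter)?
Pentagonal recurrence p(n) = p(n−1) + p(n−2) − p(n−5) − p(n−7) + …: p(21) = p(20) + p(19) − p(16) − p(14) + p(9) + p(6) = 627 + 490 − 231 − 135 + 30 + 11 = 792.
Final answer: 792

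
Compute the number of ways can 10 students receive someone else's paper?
1,334,961

Explanation: Using D(n) = (n-1)[D(n-1) + D(n-2)]:
D(10) = (10-1) × [D(9) + D(8)]
      = 9 × [133496 + 14833]
      = 9 × 148329
      = 1,334,961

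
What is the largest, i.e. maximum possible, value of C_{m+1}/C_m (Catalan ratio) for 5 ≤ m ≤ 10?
C_{m+1}/C_m = 2(2m+1)/(m+2), which increases with m. Maximum at m = 10: 2·21/12 = 7/2.

Answer: 7/2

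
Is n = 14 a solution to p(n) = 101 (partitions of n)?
No

Working:
Pentagonal recurrence p(n) = p(n−1) + p(n−2) − p(n−5) − p(n−7) + …: p(14) = p(13) + p(12) − p(9) − p(7) + p(2) = 101 + 77 − 30 − 15 + 2 = 135, which does not equal 101.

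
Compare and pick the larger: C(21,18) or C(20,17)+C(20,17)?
C(20,17)+C(20,17)

C(21,18)=1,330; C(20,17)+C(20,17)=1,140+1,140=2,280.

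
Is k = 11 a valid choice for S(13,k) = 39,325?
No

Solution: S(13,11) = 11·S(12,11) + S(12,10) = 11·66 + 1,705 = 2,431, which does not equal 39,325.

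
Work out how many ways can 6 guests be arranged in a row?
Arrangements of 6 distinct objects: 6! = 720.
Final answer: 720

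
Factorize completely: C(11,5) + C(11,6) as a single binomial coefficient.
C(12,6)

Reasoning: By Pascal's identity: C(11,5) + C(11,6) = C(12,6) = 924.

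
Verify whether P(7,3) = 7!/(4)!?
True

Solution: Permutation formula P(n,k) = n!/(n-k)!: 7!/4! = 5,040/24 = 210 = P(7,3). The statement holds.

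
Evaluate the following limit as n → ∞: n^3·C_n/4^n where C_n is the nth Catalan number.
C_n ~ 4^n/(n^(3/2)√π), so n^3·C_n/4^n ~ n^(3 − 3/2)/√π → ∞.
Final answer: ∞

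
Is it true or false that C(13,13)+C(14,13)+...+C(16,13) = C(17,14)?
Hockey stick identity gives Σ = C(17,14) = 680; RHS C(17,14) = 680.
Final answer: True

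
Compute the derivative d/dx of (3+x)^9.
9(3+x)^8

Reasoning: Using the power rule: d/dx (3+x)^9 = 9(3+x)^{8}.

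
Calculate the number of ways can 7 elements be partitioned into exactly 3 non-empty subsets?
301

Reasoning: This equals S(7,3), the Stirling number of the 2nd kind.
Using the Stirling recurrence: S(n,k) = k·S(n-1,k) + S(n-1,k-1)
S(7,3) = 3·S(6,3) + S(6,2)
         = 3·90 + 31
         = 270 + 31
         = 301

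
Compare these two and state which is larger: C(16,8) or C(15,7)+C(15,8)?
By Pascal's identity: C(16,8) = C(15,7)+C(15,8) = 12,870. Equal.
Final answer: Equal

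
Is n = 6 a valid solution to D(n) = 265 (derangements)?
D(6) = (6-1)·[D(5) + D(4)] = 5·[44 + 9] = 265, which equals 265.
Final answer: Yes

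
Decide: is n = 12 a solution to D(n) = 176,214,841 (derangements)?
D(12) = (12-1)·[D(11) + D(10)] = 11·[14,684,570 + 1,334,961] = 176,214,841, which equals 176,214,841.
Final answer: Yes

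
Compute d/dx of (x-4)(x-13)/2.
(2x - 17)/2

Working:
d/dx[(x-4)(x-13)] = (x-13) + (x-4) = 2x - 17. Dividing by 2 gives (2x - 17)/2.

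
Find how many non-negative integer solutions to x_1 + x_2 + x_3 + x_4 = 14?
680

Working:
C(14+4-1, 4-1) = 680.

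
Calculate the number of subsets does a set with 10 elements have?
1,024

Each element can be included or excluded: 2^10 = 1,024.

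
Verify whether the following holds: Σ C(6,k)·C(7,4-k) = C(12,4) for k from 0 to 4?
False

Vandermonde's identity gives C(13,4) = 715; RHS C(12,4) = 495.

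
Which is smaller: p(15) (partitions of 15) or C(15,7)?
Pentagonal recurrence p(n) = p(n−1) + p(n−2) − p(n−5) − p(n−7) + …: p(15) = p(14) + p(13) − p(10) − p(8) + p(3) + p(0) = 135 + 101 − 42 − 22 + 3 + 1 = 176; C(15,7) = 6,435.

Answer: p(15)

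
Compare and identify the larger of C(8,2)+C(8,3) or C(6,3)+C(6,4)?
C(8,2)+C(8,3)

Solution: First=84, Second=35.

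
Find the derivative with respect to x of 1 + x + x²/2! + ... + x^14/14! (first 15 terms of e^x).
1 + x + x²/2! + ... + x^13/13!
Differentiating term by term gives the first 14 terms of e^x.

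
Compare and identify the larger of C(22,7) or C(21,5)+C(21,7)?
C(22,7)
C(22,7)=170,544; C(21,5)+C(21,7)=20,349+116,280=136,629.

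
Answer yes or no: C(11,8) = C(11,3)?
Yes

Working:
Symmetry C(n,k) = C(n,n-k): C(11,8) = 165 and C(11,3) = 165. Both sides agree, so the statement holds.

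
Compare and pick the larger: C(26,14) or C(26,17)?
C(26,14)

Explanation: C(26,14)=9,657,700, C(26,17)=3,124,550.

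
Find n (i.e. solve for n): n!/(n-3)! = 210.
7

Reasoning: n!/(n-3)! = n×(n-1)×(n-2), a product of 3 consecutive integers ≈ (n−1)^3. 210^(1/3) + 1 ≈ 6.9; check n = 7: 7×6×5 = 210 ✓. So n = 7.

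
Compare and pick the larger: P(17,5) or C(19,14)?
P(17,5)

Solution: P(17,5)=742,560, C(19,14)=11,628.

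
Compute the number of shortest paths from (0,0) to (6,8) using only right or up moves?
3,003

Solution: Choose 6 rights from 14 moves: C(14,6) = 3,003.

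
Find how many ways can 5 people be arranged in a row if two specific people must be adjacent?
48

Reasoning: Treat pair as unit: (5-1)! arrangements × 2 internal orders = 48.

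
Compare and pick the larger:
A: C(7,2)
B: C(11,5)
A=C(7,2)=21, B=C(11,5)=462.

Answer: B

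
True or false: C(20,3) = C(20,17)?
True

C(20,3) = C(20,20-3) by the symmetry property; both equal 1,140.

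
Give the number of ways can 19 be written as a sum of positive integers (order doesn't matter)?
490

Working:
Pentagonal recurrence p(n) = p(n−1) + p(n−2) − p(n−5) − p(n−7) + …: p(19) = p(18) + p(17) − p(14) − p(12) + p(7) + p(4) = 385 + 297 − 135 − 77 + 15 + 5 = 490.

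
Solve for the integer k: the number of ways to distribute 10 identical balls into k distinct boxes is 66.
Stars and bars: the count is C(10+k−1, k−1), increasing in k. k=2: C(11,1) = 11, k=3: C(12,2) = 66 ✓. So k = 3.
Final answer: 3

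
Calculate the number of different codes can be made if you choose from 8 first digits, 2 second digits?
16
By the multiplication principle: 8 × 2 = 16.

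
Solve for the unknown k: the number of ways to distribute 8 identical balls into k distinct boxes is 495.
Stars and bars: the count is C(8+k−1, k−1), increasing in k. k=3: C(10,2) = 45, k=4: C(11,3) = 165, k=5: C(12,4) = 495 ✓. So k = 5.

Answer: 5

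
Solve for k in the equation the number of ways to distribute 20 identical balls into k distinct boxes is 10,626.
5

Solution: Stars and bars: the count is C(20+k−1, k−1), increasing in k. k=3: C(22,2) = 231, k=4: C(23,3) = 1,771, k=5: C(24,4) = 10,626 ✓. So k = 5.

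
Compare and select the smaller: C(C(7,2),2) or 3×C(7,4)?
C(C(7,2),2)=210, 3×C(7,4)=105.
Final answer: 3×C(7,4)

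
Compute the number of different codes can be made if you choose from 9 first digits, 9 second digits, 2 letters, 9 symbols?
By the multiplication principle: 9 × 9 × 2 × 9 = 1,458.
Final answer: 1,458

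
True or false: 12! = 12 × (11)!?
By definition n! = n × (n-1)!, so 12! = 12 × 11!.

Answer: True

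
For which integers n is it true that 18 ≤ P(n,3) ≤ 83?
4, 5

Explanation: P(3,3)=6; P(4,3)=24; P(5,3)=60; P(6,3)=120. So valid n = 4, 5.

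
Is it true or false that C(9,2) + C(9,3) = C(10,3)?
Pascal's identity: LHS = 36 + 84 = 120; RHS = C(10,3) = 120. Both sides agree, so the statement holds.

Answer: True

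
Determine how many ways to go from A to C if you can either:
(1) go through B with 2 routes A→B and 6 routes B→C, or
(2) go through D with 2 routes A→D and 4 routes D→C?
Route via B: 2×6=12. Route via D: 2×4=8. Total: 20.

Answer: 20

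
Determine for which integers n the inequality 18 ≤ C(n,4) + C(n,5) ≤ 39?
6

Explanation: C(5,4)+C(5,5)=6; C(6,4)+C(6,5)=21; C(7,4)+C(7,5)=56. So valid n = 6.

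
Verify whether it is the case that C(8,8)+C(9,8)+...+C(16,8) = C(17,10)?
Hockey stick identity gives Σ = C(17,9) = 24,310; RHS C(17,10) = 19,448.
Final answer: False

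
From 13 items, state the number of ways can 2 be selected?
78

Reasoning: C(13,2) = 13! / (2! × (13-2)!)
         = 13! / (2! × 11!)
         = 78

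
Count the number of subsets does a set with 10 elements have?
1,024

Working:
Each element can be included or excluded: 2^10 = 1,024.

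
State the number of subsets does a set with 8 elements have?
Each element can be included or excluded: 2^8 = 256.
Final answer: 256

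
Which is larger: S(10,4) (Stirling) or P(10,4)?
S(10,4)

Working:
S(10,4) = 4·S(9,4) + S(9,3) = 4·7,770 + 3,025 = 34,105; P(10,4) = 5,040.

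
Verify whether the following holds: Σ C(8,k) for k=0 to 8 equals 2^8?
True

Reasoning: Binomial theorem: Σ C(8,k) = (1+1)^8 = 2^8 = 256; RHS 2^8 = 256.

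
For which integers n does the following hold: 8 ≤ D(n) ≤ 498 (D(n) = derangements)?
4, 5, 6

Reasoning: Using D(n) = (n−1)[D(n−1) + D(n−2)] with D(1)=0, D(2)=1: D(3)=2; D(4)=9; D(5)=44; D(6)=265; D(7)=1,854. So valid n = 4, 5, 6.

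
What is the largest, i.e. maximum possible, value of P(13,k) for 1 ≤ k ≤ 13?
6,227,020,800

Solution: P(13,k) increases in k, so maximum at k = 13: 13! = 6,227,020,800.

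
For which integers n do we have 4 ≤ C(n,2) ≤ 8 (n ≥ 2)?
4

Reasoning: C(3,2)=3; C(4,2)=6; C(5,2)=10. So valid n = 4.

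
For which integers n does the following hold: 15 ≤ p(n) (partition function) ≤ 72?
Tabulating p(n) via p(n) = p(n−1) + p(n−2) − p(n−5) − p(n−7) + …: p(6)=11; p(7)=15; p(8)=22; p(9)=30; p(10)=42; p(11)=56; p(12)=77. So valid n = 7, 8, 9, 10, 11.
Final answer: 7, 8, 9, 10, 11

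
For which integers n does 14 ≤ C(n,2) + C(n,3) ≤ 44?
5, 6

C(4,2)+C(4,3)=10; C(5,2)+C(5,3)=20; C(6,2)+C(6,3)=35; C(7,2)+C(7,3)=56. So valid n = 5, 6.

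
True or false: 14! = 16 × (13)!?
False

Reasoning: 14! = 14 × 13! = 87,178,291,200, but 16 × 13! = 99,632,332,800.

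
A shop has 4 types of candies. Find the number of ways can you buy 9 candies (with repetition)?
Stars and bars: C(9+4-1, 9) = C(12, 9) = 220.
Final answer: 220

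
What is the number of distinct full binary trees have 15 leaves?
2,674,440
Using the Catalan number formula: C_n = C(2n, n) / (n+1)
C_14 = C(28, 14) / (14+1)
     = 40116600 / 15
     = 2,674,440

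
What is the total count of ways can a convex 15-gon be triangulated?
742,900

Working:
Using the Catalan number formula: C_n = C(2n, n) / (n+1)
C_13 = C(26, 13) / (13+1)
     = 10400600 / 14
     = 742,900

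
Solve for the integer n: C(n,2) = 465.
31
C(n,2) = n(n−1)/2! is increasing in n, and n(n−1) = 2!·465 = 930 ≈ (n−0.5)^2 gives n ≈ 31.0. Check: C(29,2) = 406, C(30,2) = 435, C(31,2) = 465 ✓. So n = 31.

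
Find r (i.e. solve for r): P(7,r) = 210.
P(7,r) = 7·6·…·(7−r+1), a product of r factors. Multiplying down from 7: 7 = 7; 7·6 = 42; 7·6·5 = 210 ✓ (3 factors). So r = 3.
Final answer: 3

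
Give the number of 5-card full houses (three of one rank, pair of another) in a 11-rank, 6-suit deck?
33,000

Explanation: Triple rank: 11. Triple suits: C(6,3)=20. Pair rank: 10. Pair suits: C(6,2)=15. Total: 33,000.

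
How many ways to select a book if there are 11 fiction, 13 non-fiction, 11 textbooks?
35
By the addition principle: 11 + 13 + 11 = 35.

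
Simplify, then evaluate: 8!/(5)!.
336

Working:
This equals 8×7×6 = 336.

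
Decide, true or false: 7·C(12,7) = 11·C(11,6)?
False

Reasoning: Absorption identity k·C(n,k) = n·C(n-1,k-1). LHS = 7·792 = 5,544; RHS = 11·462 = 5,082.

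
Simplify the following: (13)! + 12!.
6,706,022,400

(13)! + 12! = (13)·12! + 12! = (13+1)·12! = 14·12! = 6,706,022,400.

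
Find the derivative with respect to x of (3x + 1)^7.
21(3x + 1)^6
Chain rule: 7(3x+1)^{6} × 3 = 21(3x+1)^{6}.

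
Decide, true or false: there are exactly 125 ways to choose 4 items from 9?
False

Explanation: C(9,4) = 126 ≠ 125.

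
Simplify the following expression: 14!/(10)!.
This equals 14×13×...×11 = 24,024.

Answer: 24,024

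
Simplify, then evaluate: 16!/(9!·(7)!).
This is C(16,9) = 11,440.

Answer: 11,440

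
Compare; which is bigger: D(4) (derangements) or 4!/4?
D(4)
D(4) = (4-1)·[D(3) + D(2)] = 3·[2 + 1] = 9; 4!/4 = 24/4 = 6.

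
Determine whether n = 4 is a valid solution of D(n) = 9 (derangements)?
Yes

Solution: D(4) = (4-1)·[D(3) + D(2)] = 3·[2 + 1] = 9, which equals 9.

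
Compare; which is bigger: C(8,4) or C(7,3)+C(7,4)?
By Pascal's identity: C(8,4) = C(7,3)+C(7,4) = 70. Equal.
Final answer: Equal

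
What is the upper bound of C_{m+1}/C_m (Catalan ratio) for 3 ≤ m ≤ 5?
C_{m+1}/C_m = 2(2m+1)/(m+2), which increases with m. Maximum at m = 5: 2·11/7 = 22/7.

Answer: 22/7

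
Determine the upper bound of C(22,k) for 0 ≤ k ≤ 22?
Maximum at k = 11: C(22,11) = 705,432.
Final answer: 705,432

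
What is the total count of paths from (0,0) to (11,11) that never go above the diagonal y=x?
Counted by the Catalan number C_11: C_11 = C(22,11)/(11+1) = 705,432/12 = 58,786.

Answer: 58,786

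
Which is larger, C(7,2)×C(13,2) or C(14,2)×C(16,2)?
C(14,2)×C(16,2)

C(7,2)×C(13,2)=1,638, C(14,2)×C(16,2)=10,920.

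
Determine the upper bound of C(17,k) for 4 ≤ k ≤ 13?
24,310

C(17,k) is maximised at the centre of the row: C(17,8) = 24,310.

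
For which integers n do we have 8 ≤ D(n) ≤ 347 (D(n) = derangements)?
Using D(n) = (n−1)[D(n−1) + D(n−2)] with D(1)=0, D(2)=1: D(3)=2; D(4)=9; D(5)=44; D(6)=265; D(7)=1,854. So valid n = 4, 5, 6.
Final answer: 4, 5, 6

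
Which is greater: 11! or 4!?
11!

Reasoning: 11!=39,916,800, 4!=24. 11! > 4!.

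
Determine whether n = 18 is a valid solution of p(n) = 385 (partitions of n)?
Yes

Solution: Pentagonal recurrence p(n) = p(n−1) + p(n−2) − p(n−5) − p(n−7) + …: p(18) = p(17) + p(16) − p(13) − p(11) + p(6) + p(3) = 297 + 231 − 101 − 56 + 11 + 3 = 385, which equals 385.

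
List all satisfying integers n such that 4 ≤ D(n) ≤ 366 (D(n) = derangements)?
4, 5, 6

Solution: Using D(n) = (n−1)[D(n−1) + D(n−2)] with D(1)=0, D(2)=1: D(3)=2; D(4)=9; D(5)=44; D(6)=265; D(7)=1,854. So valid n = 4, 5, 6.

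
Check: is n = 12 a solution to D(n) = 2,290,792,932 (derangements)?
No

Reasoning: D(12) = (12-1)·[D(11) + D(10)] = 11·[14,684,570 + 1,334,961] = 176,214,841, which does not equal 2,290,792,932.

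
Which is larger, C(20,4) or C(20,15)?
C(20,15)

Explanation: C(20,4)=4,845, C(20,15)=15,504.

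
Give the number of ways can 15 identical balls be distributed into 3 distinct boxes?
136

Solution: C(15+3-1, 3-1) = C(17, 2) = 136.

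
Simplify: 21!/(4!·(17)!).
5,985
This is C(21,4) = 5,985.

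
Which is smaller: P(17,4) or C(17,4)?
P(17,4)=57,120, C(17,4)=2,380.

Answer: C(17,4)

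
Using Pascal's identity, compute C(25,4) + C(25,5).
C(25,4) + C(25,5) = C(26,5) = 65,780.

Answer: 65,780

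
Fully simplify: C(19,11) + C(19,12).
125,970

By Pascal's identity: C(20,12) = 125,970.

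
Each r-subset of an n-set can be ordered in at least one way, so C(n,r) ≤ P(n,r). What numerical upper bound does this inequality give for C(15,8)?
259,459,200

Explanation: P(15,8) = 15·14·13·12·11·10·9·8 = 259,459,200, so C(15,8) ≤ 259,459,200. (The bound is loose by a factor of 8! = 40,320: C(15,8) = 259,459,200/40,320 = 6,435.)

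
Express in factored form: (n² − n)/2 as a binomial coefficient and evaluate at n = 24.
C(n,2); C(24,2) = 276
(n² − n)/2 = n(n−1)/2 = C(n,2). At n = 24: C(24,2) = 276.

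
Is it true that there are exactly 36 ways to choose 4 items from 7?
False

Solution: C(7,4) = 35 ≠ 36.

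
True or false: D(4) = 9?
True

Reasoning: Derangements of 4 elements: D(4) = (4-1)·[D(3) + D(2)] = 3·[2 + 1] = 9.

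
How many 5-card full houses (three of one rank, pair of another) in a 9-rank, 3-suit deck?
216

Working:
Triple rank: 9. Triple suits: C(3,3)=1. Pair rank: 8. Pair suits: C(3,2)=3. Total: 216.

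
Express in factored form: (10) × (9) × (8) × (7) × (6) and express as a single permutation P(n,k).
P(10,5) = 10!/(5)!

Product of 5 consecutive descending integers starting at 10: P(10,5) = 10!/5! = 30,240.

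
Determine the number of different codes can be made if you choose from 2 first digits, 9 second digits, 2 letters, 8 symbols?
288
By the multiplication principle: 2 × 9 × 2 × 8 = 288.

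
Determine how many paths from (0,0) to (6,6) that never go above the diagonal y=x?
Counted by the Catalan number C_6: C_6 = C(12,6)/(6+1) = 924/7 = 132.

Answer: 132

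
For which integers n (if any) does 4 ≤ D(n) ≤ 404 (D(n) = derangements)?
4, 5, 6
Using D(n) = (n−1)[D(n−1) + D(n−2)] with D(1)=0, D(2)=1: D(3)=2; D(4)=9; D(5)=44; D(6)=265; D(7)=1,854. So valid n = 4, 5, 6.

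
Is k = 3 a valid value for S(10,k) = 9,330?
Yes

Explanation: S(10,3) = 3·S(9,3) + S(9,2) = 3·3,025 + 255 = 9,330, which equals 9,330.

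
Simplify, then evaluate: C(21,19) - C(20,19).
190

Reasoning: C(21,19) - C(20,19) = C(20,18) = 190.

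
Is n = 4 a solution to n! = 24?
Yes

Explanation: 4! = 4·3! = 4·6 = 24, which equals 24.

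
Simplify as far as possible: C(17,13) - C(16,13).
1,820

Reasoning: C(17,13) - C(16,13) = C(16,12) = 1,820.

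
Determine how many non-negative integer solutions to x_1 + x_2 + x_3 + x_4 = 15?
816

Solution: C(15+4-1, 4-1) = 816.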